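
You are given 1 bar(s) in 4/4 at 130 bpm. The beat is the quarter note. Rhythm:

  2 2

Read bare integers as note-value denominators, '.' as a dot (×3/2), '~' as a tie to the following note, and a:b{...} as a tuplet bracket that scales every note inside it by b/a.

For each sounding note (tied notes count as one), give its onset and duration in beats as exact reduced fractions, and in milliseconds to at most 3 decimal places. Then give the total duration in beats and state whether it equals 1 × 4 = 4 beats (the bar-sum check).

1) 0.0ms=0b +923.077ms=2b
2) 923.077ms=2b +923.077ms=2b
Σ=4b of 4 (130bpm 4/4) — PASS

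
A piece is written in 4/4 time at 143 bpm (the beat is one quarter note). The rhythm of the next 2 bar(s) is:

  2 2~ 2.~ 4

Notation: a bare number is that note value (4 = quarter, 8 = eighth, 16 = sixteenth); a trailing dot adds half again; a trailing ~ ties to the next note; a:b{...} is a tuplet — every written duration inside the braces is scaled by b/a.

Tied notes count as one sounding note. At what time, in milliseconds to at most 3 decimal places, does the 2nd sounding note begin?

note 2 onset = 2b = 839.161ms

1. 0.0ms @ 0 + 839.161ms (2)
2. 839.161ms @ 2 + 2517.483ms (6)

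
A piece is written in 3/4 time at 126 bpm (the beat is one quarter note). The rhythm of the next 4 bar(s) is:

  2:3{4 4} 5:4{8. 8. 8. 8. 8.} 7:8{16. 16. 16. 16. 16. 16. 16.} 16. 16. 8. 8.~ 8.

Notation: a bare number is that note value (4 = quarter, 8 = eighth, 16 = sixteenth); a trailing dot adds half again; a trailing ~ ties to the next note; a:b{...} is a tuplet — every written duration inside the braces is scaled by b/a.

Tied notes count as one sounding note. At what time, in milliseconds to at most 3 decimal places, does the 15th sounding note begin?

note 15 onset = 9b = 4285.714ms

1. 0.0ms @ 0 + 714.286ms (3/2)
2. 714.286ms @ 3/2 + 714.286ms (3/2)
3. 1428.571ms @ 3 + 285.714ms (3/5)
4. 1714.286ms @ 18/5 + 285.714ms (3/5)
5. 2000.0ms @ 21/5 + 285.714ms (3/5)
6. 2285.714ms @ 24/5 + 285.714ms (3/5)
7. 2571.429ms @ 27/5 + 285.714ms (3/5)
8. 2857.143ms @ 6 + 204.082ms (3/7)
9. 3061.224ms @ 45/7 + 204.082ms (3/7)
10. 3265.306ms @ 48/7 + 204.082ms (3/7)
11. 3469.388ms @ 51/7 + 204.082ms (3/7)
12. 3673.469ms @ 54/7 + 204.082ms (3/7)
13. 3877.551ms @ 57/7 + 204.082ms (3/7)
14. 4081.633ms @ 60/7 + 204.082ms (3/7)
15. 4285.714ms @ 9 + 178.571ms (3/8)
16. 4464.286ms @ 75/8 + 178.571ms (3/8)
17. 4642.857ms @ 39/4 + 357.143ms (3/4)
18. 5000.0ms @ 21/2 + 714.286ms (3/2)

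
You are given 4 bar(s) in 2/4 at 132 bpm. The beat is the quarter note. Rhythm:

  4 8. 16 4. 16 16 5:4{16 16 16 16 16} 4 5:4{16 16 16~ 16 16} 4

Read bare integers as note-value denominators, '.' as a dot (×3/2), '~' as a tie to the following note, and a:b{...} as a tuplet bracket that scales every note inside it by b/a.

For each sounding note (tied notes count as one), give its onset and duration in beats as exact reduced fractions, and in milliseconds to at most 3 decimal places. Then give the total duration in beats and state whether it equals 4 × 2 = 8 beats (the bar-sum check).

1) 0.0ms=0b +454.545ms=1b
2) 454.545ms=1b +340.909ms=3/4b
3) 795.455ms=7/4b +113.636ms=1/4b
4) 909.091ms=2b +681.818ms=3/2b
5) 1590.909ms=7/2b +113.636ms=1/4b
6) 1704.545ms=15/4b +113.636ms=1/4b
7) 1818.182ms=4b +90.909ms=1/5b
8) 1909.091ms=21/5b +90.909ms=1/5b
9) 2000.0ms=22/5b +90.909ms=1/5b
10) 2090.909ms=23/5b +90.909ms=1/5b
11) 2181.818ms=24/5b +90.909ms=1/5b
12) 2272.727ms=5b +454.545ms=1b
13) 2727.273ms=6b +90.909ms=1/5b
14) 2818.182ms=31/5b +90.909ms=1/5b
15) 2909.091ms=32/5b +181.818ms=2/5b
16) 3090.909ms=34/5b +90.909ms=1/5b
17) 3181.818ms=7b +454.545ms=1b
Σ=8b of 8 (132bpm 2/4) — PASS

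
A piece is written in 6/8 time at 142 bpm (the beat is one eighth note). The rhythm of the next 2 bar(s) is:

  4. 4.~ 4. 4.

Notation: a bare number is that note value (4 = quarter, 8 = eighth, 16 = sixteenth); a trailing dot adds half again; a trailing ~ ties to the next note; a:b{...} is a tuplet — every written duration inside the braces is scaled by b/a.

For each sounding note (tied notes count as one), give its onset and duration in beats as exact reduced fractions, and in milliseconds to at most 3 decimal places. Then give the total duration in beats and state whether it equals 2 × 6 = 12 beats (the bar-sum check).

1) 0.0ms=0b +1267.606ms=3b
2) 1267.606ms=3b +2535.211ms=6b
3) 3802.817ms=9b +1267.606ms=3b
Σ=12b of 12 (142bpm 6/8) — PASS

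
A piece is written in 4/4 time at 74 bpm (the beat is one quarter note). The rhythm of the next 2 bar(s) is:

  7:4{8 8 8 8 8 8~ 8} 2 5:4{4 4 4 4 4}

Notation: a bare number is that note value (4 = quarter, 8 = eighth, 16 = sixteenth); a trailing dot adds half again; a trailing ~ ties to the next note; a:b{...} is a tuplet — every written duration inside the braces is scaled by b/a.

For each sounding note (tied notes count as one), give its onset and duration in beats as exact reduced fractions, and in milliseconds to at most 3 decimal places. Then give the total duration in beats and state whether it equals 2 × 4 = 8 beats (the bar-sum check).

1) 0.0ms=0b +231.66ms=2/7b
2) 231.66ms=2/7b +231.66ms=2/7b
3) 463.32ms=4/7b +231.66ms=2/7b
4) 694.981ms=6/7b +231.66ms=2/7b
5) 926.641ms=8/7b +231.66ms=2/7b
6) 1158.301ms=10/7b +463.32ms=4/7b
7) 1621.622ms=2b +1621.622ms=2b
8) 3243.243ms=4b +648.649ms=4/5b
9) 3891.892ms=24/5b +648.649ms=4/5b
10) 4540.541ms=28/5b +648.649ms=4/5b
11) 5189.189ms=32/5b +648.649ms=4/5b
12) 5837.838ms=36/5b +648.649ms=4/5b
Σ=8b of 8 (74bpm 4/4) — PASS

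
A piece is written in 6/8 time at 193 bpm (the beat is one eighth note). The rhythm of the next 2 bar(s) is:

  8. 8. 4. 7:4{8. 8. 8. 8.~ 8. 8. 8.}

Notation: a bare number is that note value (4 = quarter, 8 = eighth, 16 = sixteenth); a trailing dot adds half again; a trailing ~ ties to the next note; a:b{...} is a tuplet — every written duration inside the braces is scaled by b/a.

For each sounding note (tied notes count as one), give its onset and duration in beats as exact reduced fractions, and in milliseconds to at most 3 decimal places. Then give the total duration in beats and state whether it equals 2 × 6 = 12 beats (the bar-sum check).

1) 0.0ms=0b +466.321ms=3/2b
2) 466.321ms=3/2b +466.321ms=3/2b
3) 932.642ms=3b +932.642ms=3b
4) 1865.285ms=6b +266.469ms=6/7b
5) 2131.754ms=48/7b +266.469ms=6/7b
6) 2398.224ms=54/7b +266.469ms=6/7b
7) 2664.693ms=60/7b +532.939ms=12/7b
8) 3197.631ms=72/7b +266.469ms=6/7b
9) 3464.101ms=78/7b +266.469ms=6/7b
Σ=12b of 12 (193bpm 6/8) — PASS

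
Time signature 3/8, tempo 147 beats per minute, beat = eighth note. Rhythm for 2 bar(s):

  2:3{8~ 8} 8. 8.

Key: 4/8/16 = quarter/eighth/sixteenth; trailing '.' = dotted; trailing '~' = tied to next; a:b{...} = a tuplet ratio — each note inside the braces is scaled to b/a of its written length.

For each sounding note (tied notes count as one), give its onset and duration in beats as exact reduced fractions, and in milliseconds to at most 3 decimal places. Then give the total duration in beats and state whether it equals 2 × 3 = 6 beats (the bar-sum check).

1) 0.0ms=0b +1224.49ms=3b
2) 1224.49ms=3b +612.245ms=3/2b
3) 1836.735ms=9/2b +612.245ms=3/2b
Σ=6b of 6 (147bpm 3/8) — PASS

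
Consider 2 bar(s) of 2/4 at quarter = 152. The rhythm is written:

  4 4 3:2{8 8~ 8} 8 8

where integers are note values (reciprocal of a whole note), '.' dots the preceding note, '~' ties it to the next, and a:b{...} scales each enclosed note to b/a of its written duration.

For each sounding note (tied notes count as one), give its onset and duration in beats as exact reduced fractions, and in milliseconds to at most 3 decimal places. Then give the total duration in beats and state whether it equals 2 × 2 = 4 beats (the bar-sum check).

1) 0.0ms=0b +394.737ms=1b
2) 394.737ms=1b +394.737ms=1b
3) 789.474ms=2b +131.579ms=1/3b
4) 921.053ms=7/3b +263.158ms=2/3b
5) 1184.211ms=3b +197.368ms=1/2b
6) 1381.579ms=7/2b +197.368ms=1/2b
Σ=4b of 4 (152bpm 2/4) — PASS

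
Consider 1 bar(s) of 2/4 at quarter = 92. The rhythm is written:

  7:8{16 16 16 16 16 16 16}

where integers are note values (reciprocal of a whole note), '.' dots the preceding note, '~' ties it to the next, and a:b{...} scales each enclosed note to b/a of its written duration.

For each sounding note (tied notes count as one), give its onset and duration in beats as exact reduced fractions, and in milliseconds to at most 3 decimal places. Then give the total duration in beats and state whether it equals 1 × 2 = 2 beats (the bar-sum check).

1) 0.0ms=0b +186.335ms=2/7b
2) 186.335ms=2/7b +186.335ms=2/7b
3) 372.671ms=4/7b +186.335ms=2/7b
4) 559.006ms=6/7b +186.335ms=2/7b
5) 745.342ms=8/7b +186.335ms=2/7b
6) 931.677ms=10/7b +186.335ms=2/7b
7) 1118.012ms=12/7b +186.335ms=2/7b
Σ=2b of 2 (92bpm 2/4) — PASS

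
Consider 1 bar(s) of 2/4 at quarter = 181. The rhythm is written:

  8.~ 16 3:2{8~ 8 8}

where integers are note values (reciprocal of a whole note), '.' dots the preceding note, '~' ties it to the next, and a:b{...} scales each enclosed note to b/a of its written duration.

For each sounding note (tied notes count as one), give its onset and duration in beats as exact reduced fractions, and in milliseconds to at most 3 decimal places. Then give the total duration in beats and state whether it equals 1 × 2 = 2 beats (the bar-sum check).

1) 0.0ms=0b +331.492ms=1b
2) 331.492ms=1b +220.994ms=2/3b
3) 552.486ms=5/3b +110.497ms=1/3b
Σ=2b of 2 (181bpm 2/4) — PASS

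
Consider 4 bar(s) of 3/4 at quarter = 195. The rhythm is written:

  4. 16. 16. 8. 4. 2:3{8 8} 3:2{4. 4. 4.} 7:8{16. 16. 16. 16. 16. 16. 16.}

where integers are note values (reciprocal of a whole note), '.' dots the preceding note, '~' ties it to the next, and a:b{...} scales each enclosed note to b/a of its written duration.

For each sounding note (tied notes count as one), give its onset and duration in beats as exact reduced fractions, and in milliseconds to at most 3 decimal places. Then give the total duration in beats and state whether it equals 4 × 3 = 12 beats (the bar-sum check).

1) 0.0ms=0b +461.538ms=3/2b
2) 461.538ms=3/2b +115.385ms=3/8b
3) 576.923ms=15/8b +115.385ms=3/8b
4) 692.308ms=9/4b +230.769ms=3/4b
5) 923.077ms=3b +461.538ms=3/2b
6) 1384.615ms=9/2b +230.769ms=3/4b
7) 1615.385ms=21/4b +230.769ms=3/4b
8) 1846.154ms=6b +307.692ms=1b
9) 2153.846ms=7b +307.692ms=1b
10) 2461.538ms=8b +307.692ms=1b
11) 2769.231ms=9b +131.868ms=3/7b
12) 2901.099ms=66/7b +131.868ms=3/7b
13) 3032.967ms=69/7b +131.868ms=3/7b
14) 3164.835ms=72/7b +131.868ms=3/7b
15) 3296.703ms=75/7b +131.868ms=3/7b
16) 3428.571ms=78/7b +131.868ms=3/7b
17) 3560.44ms=81/7b +131.868ms=3/7b
Σ=12b of 12 (195bpm 3/4) — PASS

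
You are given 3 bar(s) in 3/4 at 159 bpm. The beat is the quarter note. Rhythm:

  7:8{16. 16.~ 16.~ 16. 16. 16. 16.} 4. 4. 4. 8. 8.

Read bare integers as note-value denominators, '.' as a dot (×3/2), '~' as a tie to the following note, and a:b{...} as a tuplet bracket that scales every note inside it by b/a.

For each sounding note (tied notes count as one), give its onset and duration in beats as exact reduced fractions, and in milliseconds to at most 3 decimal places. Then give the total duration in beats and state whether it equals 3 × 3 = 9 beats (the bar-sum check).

1) 0.0ms=0b +161.725ms=3/7b
2) 161.725ms=3/7b +485.175ms=9/7b
3) 646.9ms=12/7b +161.725ms=3/7b
4) 808.625ms=15/7b +161.725ms=3/7b
5) 970.35ms=18/7b +161.725ms=3/7b
6) 1132.075ms=3b +566.038ms=3/2b
7) 1698.113ms=9/2b +566.038ms=3/2b
8) 2264.151ms=6b +566.038ms=3/2b
9) 2830.189ms=15/2b +283.019ms=3/4b
10) 3113.208ms=33/4b +283.019ms=3/4b
Σ=9b of 9 (159bpm 3/4) — PASS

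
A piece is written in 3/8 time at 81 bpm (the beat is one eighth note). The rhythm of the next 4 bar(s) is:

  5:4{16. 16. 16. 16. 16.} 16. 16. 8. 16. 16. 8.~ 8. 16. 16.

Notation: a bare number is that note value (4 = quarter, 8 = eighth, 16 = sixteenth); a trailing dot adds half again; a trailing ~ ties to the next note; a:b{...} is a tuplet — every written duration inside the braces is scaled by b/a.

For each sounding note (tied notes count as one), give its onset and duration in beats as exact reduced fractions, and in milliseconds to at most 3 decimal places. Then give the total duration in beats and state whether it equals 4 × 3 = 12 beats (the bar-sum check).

1) 0.0ms=0b +444.444ms=3/5b
2) 444.444ms=3/5b +444.444ms=3/5b
3) 888.889ms=6/5b +444.444ms=3/5b
4) 1333.333ms=9/5b +444.444ms=3/5b
5) 1777.778ms=12/5b +444.444ms=3/5b
6) 2222.222ms=3b +555.556ms=3/4b
7) 2777.778ms=15/4b +555.556ms=3/4b
8) 3333.333ms=9/2b +1111.111ms=3/2b
9) 4444.444ms=6b +555.556ms=3/4b
10) 5000.0ms=27/4b +555.556ms=3/4b
11) 5555.556ms=15/2b +2222.222ms=3b
12) 7777.778ms=21/2b +555.556ms=3/4b
13) 8333.333ms=45/4b +555.556ms=3/4b
Σ=12b of 12 (81bpm 3/8) — PASS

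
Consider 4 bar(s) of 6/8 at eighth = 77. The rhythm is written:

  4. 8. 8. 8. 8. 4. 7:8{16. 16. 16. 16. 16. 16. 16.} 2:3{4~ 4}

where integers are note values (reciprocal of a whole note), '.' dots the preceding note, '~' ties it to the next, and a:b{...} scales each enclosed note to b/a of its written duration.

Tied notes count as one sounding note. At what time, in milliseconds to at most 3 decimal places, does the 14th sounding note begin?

1. 0.0ms @ 0 + 2337.662ms (3)
2. 2337.662ms @ 3 + 1168.831ms (3/2)
3. 3506.494ms @ 9/2 + 1168.831ms (3/2)
4. 4675.325ms @ 6 + 1168.831ms (3/2)
5. 5844.156ms @ 15/2 + 1168.831ms (3/2)
6. 7012.987ms @ 9 + 2337.662ms (3)
7. 9350.649ms @ 12 + 667.904ms (6/7)
8. 10018.553ms @ 90/7 + 667.904ms (6/7)
9. 10686.456ms @ 96/7 + 667.904ms (6/7)
10. 11354.36ms @ 102/7 + 667.904ms (6/7)
11. 12022.263ms @ 108/7 + 667.904ms (6/7)
12. 12690.167ms @ 114/7 + 667.904ms (6/7)
13. 13358.071ms @ 120/7 + 667.904ms (6/7)
14. 14025.974ms @ 18 + 4675.325ms (6)

note 14 onset = 18b = 14025.974ms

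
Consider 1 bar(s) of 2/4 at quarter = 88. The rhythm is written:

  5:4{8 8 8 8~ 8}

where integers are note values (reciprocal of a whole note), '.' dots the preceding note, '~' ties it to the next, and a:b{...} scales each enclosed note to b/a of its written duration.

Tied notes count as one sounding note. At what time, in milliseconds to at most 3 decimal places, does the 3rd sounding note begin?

1. 0.0ms @ 0 + 272.727ms (2/5)
2. 272.727ms @ 2/5 + 272.727ms (2/5)
3. 545.455ms @ 4/5 + 272.727ms (2/5)
4. 818.182ms @ 6/5 + 545.455ms (4/5)

note 3 onset = 4/5b = 545.455ms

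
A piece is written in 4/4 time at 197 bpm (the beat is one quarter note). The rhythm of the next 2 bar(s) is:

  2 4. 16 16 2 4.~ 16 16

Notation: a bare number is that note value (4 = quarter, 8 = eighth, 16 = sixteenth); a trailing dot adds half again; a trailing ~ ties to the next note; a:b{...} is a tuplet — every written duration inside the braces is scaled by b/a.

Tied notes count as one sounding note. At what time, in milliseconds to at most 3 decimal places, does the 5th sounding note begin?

note 5 onset = 4b = 1218.274ms

1. 0.0ms @ 0 + 609.137ms (2)
2. 609.137ms @ 2 + 456.853ms (3/2)
3. 1065.99ms @ 7/2 + 76.142ms (1/4)
4. 1142.132ms @ 15/4 + 76.142ms (1/4)
5. 1218.274ms @ 4 + 609.137ms (2)
6. 1827.411ms @ 6 + 532.995ms (7/4)
7. 2360.406ms @ 31/4 + 76.142ms (1/4)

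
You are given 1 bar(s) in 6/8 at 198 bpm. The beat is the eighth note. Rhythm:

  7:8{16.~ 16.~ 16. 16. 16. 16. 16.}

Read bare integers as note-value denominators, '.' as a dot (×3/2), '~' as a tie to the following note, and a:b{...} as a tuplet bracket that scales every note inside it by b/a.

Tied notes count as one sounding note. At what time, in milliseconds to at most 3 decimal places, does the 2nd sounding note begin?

note 2 onset = 18/7b = 779.221ms

1. 0.0ms @ 0 + 779.221ms (18/7)
2. 779.221ms @ 18/7 + 259.74ms (6/7)
3. 1038.961ms @ 24/7 + 259.74ms (6/7)
4. 1298.701ms @ 30/7 + 259.74ms (6/7)
5. 1558.442ms @ 36/7 + 259.74ms (6/7)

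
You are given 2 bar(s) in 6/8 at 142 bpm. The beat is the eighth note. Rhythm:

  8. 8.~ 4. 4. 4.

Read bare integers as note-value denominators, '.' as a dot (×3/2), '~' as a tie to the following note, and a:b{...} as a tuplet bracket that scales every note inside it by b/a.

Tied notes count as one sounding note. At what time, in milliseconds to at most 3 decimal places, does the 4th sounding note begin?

1. 0.0ms @ 0 + 633.803ms (3/2)
2. 633.803ms @ 3/2 + 1901.408ms (9/2)
3. 2535.211ms @ 6 + 1267.606ms (3)
4. 3802.817ms @ 9 + 1267.606ms (3)

note 4 onset = 9b = 3802.817ms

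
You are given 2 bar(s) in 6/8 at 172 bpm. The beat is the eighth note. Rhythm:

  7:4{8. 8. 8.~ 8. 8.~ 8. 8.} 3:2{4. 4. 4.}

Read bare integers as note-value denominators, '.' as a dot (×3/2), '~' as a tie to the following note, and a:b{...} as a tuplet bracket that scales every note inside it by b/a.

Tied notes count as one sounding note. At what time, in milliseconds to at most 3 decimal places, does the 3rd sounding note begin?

1. 0.0ms @ 0 + 299.003ms (6/7)
2. 299.003ms @ 6/7 + 299.003ms (6/7)
3. 598.007ms @ 12/7 + 598.007ms (12/7)
4. 1196.013ms @ 24/7 + 598.007ms (12/7)
5. 1794.02ms @ 36/7 + 299.003ms (6/7)
6. 2093.023ms @ 6 + 697.674ms (2)
7. 2790.698ms @ 8 + 697.674ms (2)
8. 3488.372ms @ 10 + 697.674ms (2)

note 3 onset = 12/7b = 598.007ms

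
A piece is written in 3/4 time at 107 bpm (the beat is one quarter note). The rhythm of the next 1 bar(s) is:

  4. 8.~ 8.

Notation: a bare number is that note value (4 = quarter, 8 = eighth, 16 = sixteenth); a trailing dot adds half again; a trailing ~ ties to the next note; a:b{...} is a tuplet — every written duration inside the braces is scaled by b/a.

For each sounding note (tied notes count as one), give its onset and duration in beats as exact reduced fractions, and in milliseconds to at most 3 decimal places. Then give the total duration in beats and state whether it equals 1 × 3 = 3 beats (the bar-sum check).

1) 0.0ms=0b +841.121ms=3/2b
2) 841.121ms=3/2b +841.121ms=3/2b
Σ=3b of 3 (107bpm 3/4) — PASS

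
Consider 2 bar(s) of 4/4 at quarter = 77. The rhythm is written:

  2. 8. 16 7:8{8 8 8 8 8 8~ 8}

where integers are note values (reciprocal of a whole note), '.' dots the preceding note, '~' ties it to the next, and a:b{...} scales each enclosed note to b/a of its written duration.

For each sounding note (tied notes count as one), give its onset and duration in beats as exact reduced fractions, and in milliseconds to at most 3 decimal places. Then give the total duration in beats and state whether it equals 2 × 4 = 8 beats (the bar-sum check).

1) 0.0ms=0b +2337.662ms=3b
2) 2337.662ms=3b +584.416ms=3/4b
3) 2922.078ms=15/4b +194.805ms=1/4b
4) 3116.883ms=4b +445.269ms=4/7b
5) 3562.152ms=32/7b +445.269ms=4/7b
6) 4007.421ms=36/7b +445.269ms=4/7b
7) 4452.69ms=40/7b +445.269ms=4/7b
8) 4897.959ms=44/7b +445.269ms=4/7b
9) 5343.228ms=48/7b +890.538ms=8/7b
Σ=8b of 8 (77bpm 4/4) — PASS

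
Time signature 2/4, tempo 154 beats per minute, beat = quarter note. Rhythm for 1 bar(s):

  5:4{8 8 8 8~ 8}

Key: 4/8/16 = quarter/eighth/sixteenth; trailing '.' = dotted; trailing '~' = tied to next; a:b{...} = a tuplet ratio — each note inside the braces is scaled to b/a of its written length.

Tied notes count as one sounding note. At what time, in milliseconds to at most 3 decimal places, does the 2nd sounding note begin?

1. 0.0ms @ 0 + 155.844ms (2/5)
2. 155.844ms @ 2/5 + 155.844ms (2/5)
3. 311.688ms @ 4/5 + 155.844ms (2/5)
4. 467.532ms @ 6/5 + 311.688ms (4/5)

note 2 onset = 2/5b = 155.844ms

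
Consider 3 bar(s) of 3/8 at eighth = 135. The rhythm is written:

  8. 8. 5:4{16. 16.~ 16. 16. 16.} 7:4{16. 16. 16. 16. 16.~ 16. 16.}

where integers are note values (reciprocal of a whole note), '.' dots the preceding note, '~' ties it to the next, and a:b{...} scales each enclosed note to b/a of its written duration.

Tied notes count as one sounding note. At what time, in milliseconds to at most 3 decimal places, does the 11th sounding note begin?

1. 0.0ms @ 0 + 666.667ms (3/2)
2. 666.667ms @ 3/2 + 666.667ms (3/2)
3. 1333.333ms @ 3 + 266.667ms (3/5)
4. 1600.0ms @ 18/5 + 533.333ms (6/5)
5. 2133.333ms @ 24/5 + 266.667ms (3/5)
6. 2400.0ms @ 27/5 + 266.667ms (3/5)
7. 2666.667ms @ 6 + 190.476ms (3/7)
8. 2857.143ms @ 45/7 + 190.476ms (3/7)
9. 3047.619ms @ 48/7 + 190.476ms (3/7)
10. 3238.095ms @ 51/7 + 190.476ms (3/7)
11. 3428.571ms @ 54/7 + 380.952ms (6/7)
12. 3809.524ms @ 60/7 + 190.476ms (3/7)

note 11 onset = 54/7b = 3428.571ms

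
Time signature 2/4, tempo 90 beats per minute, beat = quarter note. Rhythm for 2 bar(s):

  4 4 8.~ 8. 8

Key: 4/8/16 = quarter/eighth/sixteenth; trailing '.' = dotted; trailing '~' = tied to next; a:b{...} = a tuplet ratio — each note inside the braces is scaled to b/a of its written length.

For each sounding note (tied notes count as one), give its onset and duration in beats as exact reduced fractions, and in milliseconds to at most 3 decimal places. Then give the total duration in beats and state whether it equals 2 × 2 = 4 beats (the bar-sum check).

1) 0.0ms=0b +666.667ms=1b
2) 666.667ms=1b +666.667ms=1b
3) 1333.333ms=2b +1000.0ms=3/2b
4) 2333.333ms=7/2b +333.333ms=1/2b
Σ=4b of 4 (90bpm 2/4) — PASS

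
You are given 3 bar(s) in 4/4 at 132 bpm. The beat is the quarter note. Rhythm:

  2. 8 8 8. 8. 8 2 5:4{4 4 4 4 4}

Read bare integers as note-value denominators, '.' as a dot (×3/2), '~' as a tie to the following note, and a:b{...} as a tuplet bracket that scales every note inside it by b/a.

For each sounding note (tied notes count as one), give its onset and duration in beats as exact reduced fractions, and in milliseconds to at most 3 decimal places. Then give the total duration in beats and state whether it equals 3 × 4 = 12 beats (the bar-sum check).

1) 0.0ms=0b +1363.636ms=3b
2) 1363.636ms=3b +227.273ms=1/2b
3) 1590.909ms=7/2b +227.273ms=1/2b
4) 1818.182ms=4b +340.909ms=3/4b
5) 2159.091ms=19/4b +340.909ms=3/4b
6) 2500.0ms=11/2b +227.273ms=1/2b
7) 2727.273ms=6b +909.091ms=2b
8) 3636.364ms=8b +363.636ms=4/5b
9) 4000.0ms=44/5b +363.636ms=4/5b
10) 4363.636ms=48/5b +363.636ms=4/5b
11) 4727.273ms=52/5b +363.636ms=4/5b
12) 5090.909ms=56/5b +363.636ms=4/5b
Σ=12b of 12 (132bpm 4/4) — PASS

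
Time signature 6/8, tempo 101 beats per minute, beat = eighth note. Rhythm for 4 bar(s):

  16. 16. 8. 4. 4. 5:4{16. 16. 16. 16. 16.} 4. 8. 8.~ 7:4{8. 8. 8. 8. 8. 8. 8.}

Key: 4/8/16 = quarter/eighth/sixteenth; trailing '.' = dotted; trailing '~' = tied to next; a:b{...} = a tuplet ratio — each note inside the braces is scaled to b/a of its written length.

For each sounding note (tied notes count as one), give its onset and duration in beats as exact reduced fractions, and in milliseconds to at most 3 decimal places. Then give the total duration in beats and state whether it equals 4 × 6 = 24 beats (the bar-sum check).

1) 0.0ms=0b +445.545ms=3/4b
2) 445.545ms=3/4b +445.545ms=3/4b
3) 891.089ms=3/2b +891.089ms=3/2b
4) 1782.178ms=3b +1782.178ms=3b
5) 3564.356ms=6b +1782.178ms=3b
6) 5346.535ms=9b +356.436ms=3/5b
7) 5702.97ms=48/5b +356.436ms=3/5b
8) 6059.406ms=51/5b +356.436ms=3/5b
9) 6415.842ms=54/5b +356.436ms=3/5b
10) 6772.277ms=57/5b +356.436ms=3/5b
11) 7128.713ms=12b +1782.178ms=3b
12) 8910.891ms=15b +891.089ms=3/2b
13) 9801.98ms=33/2b +1400.283ms=33/14b
14) 11202.263ms=132/7b +509.194ms=6/7b
15) 11711.457ms=138/7b +509.194ms=6/7b
16) 12220.651ms=144/7b +509.194ms=6/7b
17) 12729.844ms=150/7b +509.194ms=6/7b
18) 13239.038ms=156/7b +509.194ms=6/7b
19) 13748.232ms=162/7b +509.194ms=6/7b
Σ=24b of 24 (101bpm 6/8) — PASS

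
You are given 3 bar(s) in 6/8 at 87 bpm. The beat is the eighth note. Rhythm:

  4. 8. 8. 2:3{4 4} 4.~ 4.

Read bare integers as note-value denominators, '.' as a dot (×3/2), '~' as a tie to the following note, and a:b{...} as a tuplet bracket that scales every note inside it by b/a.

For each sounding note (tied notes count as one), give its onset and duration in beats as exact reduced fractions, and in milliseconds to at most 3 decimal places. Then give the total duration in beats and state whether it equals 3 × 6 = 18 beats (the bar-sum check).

1) 0.0ms=0b +2068.966ms=3b
2) 2068.966ms=3b +1034.483ms=3/2b
3) 3103.448ms=9/2b +1034.483ms=3/2b
4) 4137.931ms=6b +2068.966ms=3b
5) 6206.897ms=9b +2068.966ms=3b
6) 8275.862ms=12b +4137.931ms=6b
Σ=18b of 18 (87bpm 6/8) — PASS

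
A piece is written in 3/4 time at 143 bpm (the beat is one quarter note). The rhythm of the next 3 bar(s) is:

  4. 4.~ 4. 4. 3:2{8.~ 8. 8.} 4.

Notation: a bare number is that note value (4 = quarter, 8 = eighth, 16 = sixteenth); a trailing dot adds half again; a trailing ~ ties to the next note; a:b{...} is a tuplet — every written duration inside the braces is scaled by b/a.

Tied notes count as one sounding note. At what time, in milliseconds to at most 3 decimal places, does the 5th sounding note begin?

note 5 onset = 7b = 2937.063ms

1. 0.0ms @ 0 + 629.371ms (3/2)
2. 629.371ms @ 3/2 + 1258.741ms (3)
3. 1888.112ms @ 9/2 + 629.371ms (3/2)
4. 2517.483ms @ 6 + 419.58ms (1)
5. 2937.063ms @ 7 + 209.79ms (1/2)
6. 3146.853ms @ 15/2 + 629.371ms (3/2)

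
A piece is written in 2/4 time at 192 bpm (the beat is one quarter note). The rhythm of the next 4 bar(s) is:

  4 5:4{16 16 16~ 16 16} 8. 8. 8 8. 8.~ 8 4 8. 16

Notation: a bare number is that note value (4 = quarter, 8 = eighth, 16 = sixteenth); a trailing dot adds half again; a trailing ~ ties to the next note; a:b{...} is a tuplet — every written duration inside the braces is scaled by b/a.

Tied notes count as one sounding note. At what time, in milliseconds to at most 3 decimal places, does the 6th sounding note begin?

1. 0.0ms @ 0 + 312.5ms (1)
2. 312.5ms @ 1 + 62.5ms (1/5)
3. 375.0ms @ 6/5 + 62.5ms (1/5)
4. 437.5ms @ 7/5 + 125.0ms (2/5)
5. 562.5ms @ 9/5 + 62.5ms (1/5)
6. 625.0ms @ 2 + 234.375ms (3/4)
7. 859.375ms @ 11/4 + 234.375ms (3/4)
8. 1093.75ms @ 7/2 + 156.25ms (1/2)
9. 1250.0ms @ 4 + 234.375ms (3/4)
10. 1484.375ms @ 19/4 + 390.625ms (5/4)
11. 1875.0ms @ 6 + 312.5ms (1)
12. 2187.5ms @ 7 + 234.375ms (3/4)
13. 2421.875ms @ 31/4 + 78.125ms (1/4)

note 6 onset = 2b = 625.0ms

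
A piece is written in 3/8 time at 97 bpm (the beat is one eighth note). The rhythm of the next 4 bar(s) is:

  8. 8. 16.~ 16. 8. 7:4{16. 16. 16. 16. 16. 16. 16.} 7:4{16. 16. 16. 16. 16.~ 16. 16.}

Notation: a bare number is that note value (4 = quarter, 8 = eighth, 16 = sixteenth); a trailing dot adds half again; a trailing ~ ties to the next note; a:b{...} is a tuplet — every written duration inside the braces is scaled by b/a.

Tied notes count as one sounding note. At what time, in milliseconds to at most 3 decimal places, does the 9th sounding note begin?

1. 0.0ms @ 0 + 927.835ms (3/2)
2. 927.835ms @ 3/2 + 927.835ms (3/2)
3. 1855.67ms @ 3 + 927.835ms (3/2)
4. 2783.505ms @ 9/2 + 927.835ms (3/2)
5. 3711.34ms @ 6 + 265.096ms (3/7)
6. 3976.436ms @ 45/7 + 265.096ms (3/7)
7. 4241.532ms @ 48/7 + 265.096ms (3/7)
8. 4506.627ms @ 51/7 + 265.096ms (3/7)
9. 4771.723ms @ 54/7 + 265.096ms (3/7)
10. 5036.819ms @ 57/7 + 265.096ms (3/7)
11. 5301.915ms @ 60/7 + 265.096ms (3/7)
12. 5567.01ms @ 9 + 265.096ms (3/7)
13. 5832.106ms @ 66/7 + 265.096ms (3/7)
14. 6097.202ms @ 69/7 + 265.096ms (3/7)
15. 6362.297ms @ 72/7 + 265.096ms (3/7)
16. 6627.393ms @ 75/7 + 530.191ms (6/7)
17. 7157.585ms @ 81/7 + 265.096ms (3/7)

note 9 onset = 54/7b = 4771.723ms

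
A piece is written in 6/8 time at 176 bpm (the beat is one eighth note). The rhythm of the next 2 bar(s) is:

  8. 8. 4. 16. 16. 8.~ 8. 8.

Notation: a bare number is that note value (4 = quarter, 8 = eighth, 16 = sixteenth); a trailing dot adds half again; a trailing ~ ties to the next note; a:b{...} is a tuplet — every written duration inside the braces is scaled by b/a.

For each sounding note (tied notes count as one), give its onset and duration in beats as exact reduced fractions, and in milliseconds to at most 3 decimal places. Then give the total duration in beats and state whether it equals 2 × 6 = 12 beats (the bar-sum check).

1) 0.0ms=0b +511.364ms=3/2b
2) 511.364ms=3/2b +511.364ms=3/2b
3) 1022.727ms=3b +1022.727ms=3b
4) 2045.455ms=6b +255.682ms=3/4b
5) 2301.136ms=27/4b +255.682ms=3/4b
6) 2556.818ms=15/2b +1022.727ms=3b
7) 3579.545ms=21/2b +511.364ms=3/2b
Σ=12b of 12 (176bpm 6/8) — PASS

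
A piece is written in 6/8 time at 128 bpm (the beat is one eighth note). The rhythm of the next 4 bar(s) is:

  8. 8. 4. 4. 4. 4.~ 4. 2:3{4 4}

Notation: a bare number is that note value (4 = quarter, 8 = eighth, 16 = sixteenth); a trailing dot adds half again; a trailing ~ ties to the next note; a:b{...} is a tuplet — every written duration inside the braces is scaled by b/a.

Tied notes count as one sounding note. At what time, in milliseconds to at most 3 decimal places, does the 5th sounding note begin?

note 5 onset = 9b = 4218.75ms

1. 0.0ms @ 0 + 703.125ms (3/2)
2. 703.125ms @ 3/2 + 703.125ms (3/2)
3. 1406.25ms @ 3 + 1406.25ms (3)
4. 2812.5ms @ 6 + 1406.25ms (3)
5. 4218.75ms @ 9 + 1406.25ms (3)
6. 5625.0ms @ 12 + 2812.5ms (6)
7. 8437.5ms @ 18 + 1406.25ms (3)
8. 9843.75ms @ 21 + 1406.25ms (3)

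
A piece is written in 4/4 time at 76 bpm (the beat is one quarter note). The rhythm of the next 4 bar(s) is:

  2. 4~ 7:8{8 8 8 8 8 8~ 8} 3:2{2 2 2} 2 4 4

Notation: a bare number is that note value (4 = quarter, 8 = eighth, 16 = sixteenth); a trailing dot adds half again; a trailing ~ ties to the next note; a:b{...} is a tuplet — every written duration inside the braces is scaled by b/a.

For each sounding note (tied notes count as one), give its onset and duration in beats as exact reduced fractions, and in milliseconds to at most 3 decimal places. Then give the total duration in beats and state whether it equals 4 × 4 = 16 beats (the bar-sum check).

1) 0.0ms=0b +2368.421ms=3b
2) 2368.421ms=3b +1240.602ms=11/7b
3) 3609.023ms=32/7b +451.128ms=4/7b
4) 4060.15ms=36/7b +451.128ms=4/7b
5) 4511.278ms=40/7b +451.128ms=4/7b
6) 4962.406ms=44/7b +451.128ms=4/7b
7) 5413.534ms=48/7b +902.256ms=8/7b
8) 6315.789ms=8b +1052.632ms=4/3b
9) 7368.421ms=28/3b +1052.632ms=4/3b
10) 8421.053ms=32/3b +1052.632ms=4/3b
11) 9473.684ms=12b +1578.947ms=2b
12) 11052.632ms=14b +789.474ms=1b
13) 11842.105ms=15b +789.474ms=1b
Σ=16b of 16 (76bpm 4/4) — PASS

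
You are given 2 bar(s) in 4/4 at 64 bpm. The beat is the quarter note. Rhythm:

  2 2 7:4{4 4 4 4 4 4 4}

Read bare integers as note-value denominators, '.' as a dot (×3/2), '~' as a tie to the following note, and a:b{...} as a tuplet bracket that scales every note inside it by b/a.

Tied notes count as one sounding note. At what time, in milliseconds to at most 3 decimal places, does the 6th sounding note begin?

note 6 onset = 40/7b = 5357.143ms

1. 0.0ms @ 0 + 1875.0ms (2)
2. 1875.0ms @ 2 + 1875.0ms (2)
3. 3750.0ms @ 4 + 535.714ms (4/7)
4. 4285.714ms @ 32/7 + 535.714ms (4/7)
5. 4821.429ms @ 36/7 + 535.714ms (4/7)
6. 5357.143ms @ 40/7 + 535.714ms (4/7)
7. 5892.857ms @ 44/7 + 535.714ms (4/7)
8. 6428.571ms @ 48/7 + 535.714ms (4/7)
9. 6964.286ms @ 52/7 + 535.714ms (4/7)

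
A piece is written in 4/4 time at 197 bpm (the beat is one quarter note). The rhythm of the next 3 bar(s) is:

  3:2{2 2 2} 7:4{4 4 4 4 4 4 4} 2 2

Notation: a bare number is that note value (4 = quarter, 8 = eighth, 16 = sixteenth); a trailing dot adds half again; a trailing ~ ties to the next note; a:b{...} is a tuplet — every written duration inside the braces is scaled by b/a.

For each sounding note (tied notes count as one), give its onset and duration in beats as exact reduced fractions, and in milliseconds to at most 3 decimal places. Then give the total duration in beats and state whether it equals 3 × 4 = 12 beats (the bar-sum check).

1) 0.0ms=0b +406.091ms=4/3b
2) 406.091ms=4/3b +406.091ms=4/3b
3) 812.183ms=8/3b +406.091ms=4/3b
4) 1218.274ms=4b +174.039ms=4/7b
5) 1392.313ms=32/7b +174.039ms=4/7b
6) 1566.352ms=36/7b +174.039ms=4/7b
7) 1740.392ms=40/7b +174.039ms=4/7b
8) 1914.431ms=44/7b +174.039ms=4/7b
9) 2088.47ms=48/7b +174.039ms=4/7b
10) 2262.509ms=52/7b +174.039ms=4/7b
11) 2436.548ms=8b +609.137ms=2b
12) 3045.685ms=10b +609.137ms=2b
Σ=12b of 12 (197bpm 4/4) — PASS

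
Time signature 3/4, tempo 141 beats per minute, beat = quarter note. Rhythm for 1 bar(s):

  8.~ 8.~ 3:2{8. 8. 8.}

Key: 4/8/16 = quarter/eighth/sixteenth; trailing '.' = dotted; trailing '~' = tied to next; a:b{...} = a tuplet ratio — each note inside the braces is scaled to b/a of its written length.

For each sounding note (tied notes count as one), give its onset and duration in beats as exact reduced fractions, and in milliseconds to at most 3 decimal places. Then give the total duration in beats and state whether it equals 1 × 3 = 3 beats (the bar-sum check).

1) 0.0ms=0b +851.064ms=2b
2) 851.064ms=2b +212.766ms=1/2b
3) 1063.83ms=5/2b +212.766ms=1/2b
Σ=3b of 3 (141bpm 3/4) — PASS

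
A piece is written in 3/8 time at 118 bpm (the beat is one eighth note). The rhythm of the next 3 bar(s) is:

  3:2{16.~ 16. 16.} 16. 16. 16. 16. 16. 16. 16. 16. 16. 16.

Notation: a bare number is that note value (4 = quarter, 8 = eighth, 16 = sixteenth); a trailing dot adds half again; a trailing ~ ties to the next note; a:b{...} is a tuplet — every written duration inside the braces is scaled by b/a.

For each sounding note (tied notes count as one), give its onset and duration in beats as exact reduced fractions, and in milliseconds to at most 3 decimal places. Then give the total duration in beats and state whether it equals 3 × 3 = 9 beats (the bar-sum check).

1) 0.0ms=0b +508.475ms=1b
2) 508.475ms=1b +254.237ms=1/2b
3) 762.712ms=3/2b +381.356ms=3/4b
4) 1144.068ms=9/4b +381.356ms=3/4b
5) 1525.424ms=3b +381.356ms=3/4b
6) 1906.78ms=15/4b +381.356ms=3/4b
7) 2288.136ms=9/2b +381.356ms=3/4b
8) 2669.492ms=21/4b +381.356ms=3/4b
9) 3050.847ms=6b +381.356ms=3/4b
10) 3432.203ms=27/4b +381.356ms=3/4b
11) 3813.559ms=15/2b +381.356ms=3/4b
12) 4194.915ms=33/4b +381.356ms=3/4b
Σ=9b of 9 (118bpm 3/8) — PASS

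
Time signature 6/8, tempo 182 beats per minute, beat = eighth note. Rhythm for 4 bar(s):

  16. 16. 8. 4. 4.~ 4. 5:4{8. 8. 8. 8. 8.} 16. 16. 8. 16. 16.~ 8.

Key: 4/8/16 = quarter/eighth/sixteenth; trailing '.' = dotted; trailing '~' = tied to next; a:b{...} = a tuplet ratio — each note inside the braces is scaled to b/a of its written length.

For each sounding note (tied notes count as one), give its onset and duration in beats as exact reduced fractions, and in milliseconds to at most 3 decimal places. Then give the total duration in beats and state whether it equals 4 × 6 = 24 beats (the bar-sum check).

1) 0.0ms=0b +247.253ms=3/4b
2) 247.253ms=3/4b +247.253ms=3/4b
3) 494.505ms=3/2b +494.505ms=3/2b
4) 989.011ms=3b +989.011ms=3b
5) 1978.022ms=6b +1978.022ms=6b
6) 3956.044ms=12b +395.604ms=6/5b
7) 4351.648ms=66/5b +395.604ms=6/5b
8) 4747.253ms=72/5b +395.604ms=6/5b
9) 5142.857ms=78/5b +395.604ms=6/5b
10) 5538.462ms=84/5b +395.604ms=6/5b
11) 5934.066ms=18b +247.253ms=3/4b
12) 6181.319ms=75/4b +247.253ms=3/4b
13) 6428.571ms=39/2b +494.505ms=3/2b
14) 6923.077ms=21b +247.253ms=3/4b
15) 7170.33ms=87/4b +741.758ms=9/4b
Σ=24b of 24 (182bpm 6/8) — PASS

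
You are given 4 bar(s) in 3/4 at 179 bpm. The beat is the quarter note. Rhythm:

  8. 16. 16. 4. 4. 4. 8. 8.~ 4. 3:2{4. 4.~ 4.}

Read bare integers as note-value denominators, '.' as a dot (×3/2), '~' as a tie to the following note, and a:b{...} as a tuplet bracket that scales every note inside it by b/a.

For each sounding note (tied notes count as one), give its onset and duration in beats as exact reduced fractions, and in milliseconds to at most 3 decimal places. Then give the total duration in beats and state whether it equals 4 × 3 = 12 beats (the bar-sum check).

1) 0.0ms=0b +251.397ms=3/4b
2) 251.397ms=3/4b +125.698ms=3/8b
3) 377.095ms=9/8b +125.698ms=3/8b
4) 502.793ms=3/2b +502.793ms=3/2b
5) 1005.587ms=3b +502.793ms=3/2b
6) 1508.38ms=9/2b +502.793ms=3/2b
7) 2011.173ms=6b +251.397ms=3/4b
8) 2262.57ms=27/4b +754.19ms=9/4b
9) 3016.76ms=9b +335.196ms=1b
10) 3351.955ms=10b +670.391ms=2b
Σ=12b of 12 (179bpm 3/4) — PASS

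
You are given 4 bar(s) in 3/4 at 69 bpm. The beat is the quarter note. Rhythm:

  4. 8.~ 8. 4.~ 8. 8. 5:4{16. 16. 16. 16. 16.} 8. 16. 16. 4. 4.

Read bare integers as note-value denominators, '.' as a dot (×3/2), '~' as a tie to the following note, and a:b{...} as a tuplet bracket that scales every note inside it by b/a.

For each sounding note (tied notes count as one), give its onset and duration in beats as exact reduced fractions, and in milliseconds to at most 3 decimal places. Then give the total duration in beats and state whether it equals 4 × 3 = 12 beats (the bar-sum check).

1) 0.0ms=0b +1304.348ms=3/2b
2) 1304.348ms=3/2b +1304.348ms=3/2b
3) 2608.696ms=3b +1956.522ms=9/4b
4) 4565.217ms=21/4b +652.174ms=3/4b
5) 5217.391ms=6b +260.87ms=3/10b
6) 5478.261ms=63/10b +260.87ms=3/10b
7) 5739.13ms=33/5b +260.87ms=3/10b
8) 6000.0ms=69/10b +260.87ms=3/10b
9) 6260.87ms=36/5b +260.87ms=3/10b
10) 6521.739ms=15/2b +652.174ms=3/4b
11) 7173.913ms=33/4b +326.087ms=3/8b
12) 7500.0ms=69/8b +326.087ms=3/8b
13) 7826.087ms=9b +1304.348ms=3/2b
14) 9130.435ms=21/2b +1304.348ms=3/2b
Σ=12b of 12 (69bpm 3/4) — PASS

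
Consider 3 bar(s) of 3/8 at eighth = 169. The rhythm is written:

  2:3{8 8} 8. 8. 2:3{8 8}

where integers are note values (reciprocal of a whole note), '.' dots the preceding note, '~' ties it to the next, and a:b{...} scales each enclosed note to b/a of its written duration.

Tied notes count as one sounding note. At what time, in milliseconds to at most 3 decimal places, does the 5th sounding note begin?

note 5 onset = 6b = 2130.178ms

1. 0.0ms @ 0 + 532.544ms (3/2)
2. 532.544ms @ 3/2 + 532.544ms (3/2)
3. 1065.089ms @ 3 + 532.544ms (3/2)
4. 1597.633ms @ 9/2 + 532.544ms (3/2)
5. 2130.178ms @ 6 + 532.544ms (3/2)
6. 2662.722ms @ 15/2 + 532.544ms (3/2)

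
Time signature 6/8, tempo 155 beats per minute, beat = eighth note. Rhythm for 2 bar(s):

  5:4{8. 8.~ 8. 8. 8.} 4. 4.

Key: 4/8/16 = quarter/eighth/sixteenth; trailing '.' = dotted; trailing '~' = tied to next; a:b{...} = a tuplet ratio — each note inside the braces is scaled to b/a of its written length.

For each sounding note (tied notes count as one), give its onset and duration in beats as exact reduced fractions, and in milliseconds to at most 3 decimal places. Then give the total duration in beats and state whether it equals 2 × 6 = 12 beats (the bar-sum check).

1) 0.0ms=0b +464.516ms=6/5b
2) 464.516ms=6/5b +929.032ms=12/5b
3) 1393.548ms=18/5b +464.516ms=6/5b
4) 1858.065ms=24/5b +464.516ms=6/5b
5) 2322.581ms=6b +1161.29ms=3b
6) 3483.871ms=9b +1161.29ms=3b
Σ=12b of 12 (155bpm 6/8) — PASS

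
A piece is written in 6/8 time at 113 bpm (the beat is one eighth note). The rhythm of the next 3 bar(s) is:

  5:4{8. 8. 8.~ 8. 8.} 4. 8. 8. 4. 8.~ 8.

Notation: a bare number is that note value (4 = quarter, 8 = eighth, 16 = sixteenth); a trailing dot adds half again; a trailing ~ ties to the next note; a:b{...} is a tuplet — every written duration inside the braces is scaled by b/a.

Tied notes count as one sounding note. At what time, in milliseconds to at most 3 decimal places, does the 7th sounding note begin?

note 7 onset = 21/2b = 5575.221ms

1. 0.0ms @ 0 + 637.168ms (6/5)
2. 637.168ms @ 6/5 + 637.168ms (6/5)
3. 1274.336ms @ 12/5 + 1274.336ms (12/5)
4. 2548.673ms @ 24/5 + 637.168ms (6/5)
5. 3185.841ms @ 6 + 1592.92ms (3)
6. 4778.761ms @ 9 + 796.46ms (3/2)
7. 5575.221ms @ 21/2 + 796.46ms (3/2)
8. 6371.681ms @ 12 + 1592.92ms (3)
9. 7964.602ms @ 15 + 1592.92ms (3)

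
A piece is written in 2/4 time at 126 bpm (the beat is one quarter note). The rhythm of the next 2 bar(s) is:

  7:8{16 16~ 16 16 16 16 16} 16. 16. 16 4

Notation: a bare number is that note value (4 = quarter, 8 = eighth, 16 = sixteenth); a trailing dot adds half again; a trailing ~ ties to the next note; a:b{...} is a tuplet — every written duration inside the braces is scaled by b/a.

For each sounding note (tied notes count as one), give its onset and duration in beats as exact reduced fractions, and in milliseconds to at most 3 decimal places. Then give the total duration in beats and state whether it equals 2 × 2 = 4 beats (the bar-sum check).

1) 0.0ms=0b +136.054ms=2/7b
2) 136.054ms=2/7b +272.109ms=4/7b
3) 408.163ms=6/7b +136.054ms=2/7b
4) 544.218ms=8/7b +136.054ms=2/7b
5) 680.272ms=10/7b +136.054ms=2/7b
6) 816.327ms=12/7b +136.054ms=2/7b
7) 952.381ms=2b +178.571ms=3/8b
8) 1130.952ms=19/8b +178.571ms=3/8b
9) 1309.524ms=11/4b +119.048ms=1/4b
10) 1428.571ms=3b +476.19ms=1b
Σ=4b of 4 (126bpm 2/4) — PASS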